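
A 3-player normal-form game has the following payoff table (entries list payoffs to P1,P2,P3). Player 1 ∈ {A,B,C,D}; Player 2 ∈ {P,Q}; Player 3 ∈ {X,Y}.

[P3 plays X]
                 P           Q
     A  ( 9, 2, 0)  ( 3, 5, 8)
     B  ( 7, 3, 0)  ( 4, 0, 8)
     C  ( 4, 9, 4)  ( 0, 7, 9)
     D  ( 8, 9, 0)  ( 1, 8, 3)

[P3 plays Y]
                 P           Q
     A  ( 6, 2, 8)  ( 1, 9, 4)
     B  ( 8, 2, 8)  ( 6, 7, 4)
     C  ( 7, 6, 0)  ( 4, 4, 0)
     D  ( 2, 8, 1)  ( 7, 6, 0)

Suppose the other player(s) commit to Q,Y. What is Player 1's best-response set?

P1 best: {D}

u_1(A vs Q,Y) = 1
u_1(B vs Q,Y) = 6
u_1(C vs Q,Y) = 4
u_1(D vs Q,Y) = 7
max payoff 7 at {D}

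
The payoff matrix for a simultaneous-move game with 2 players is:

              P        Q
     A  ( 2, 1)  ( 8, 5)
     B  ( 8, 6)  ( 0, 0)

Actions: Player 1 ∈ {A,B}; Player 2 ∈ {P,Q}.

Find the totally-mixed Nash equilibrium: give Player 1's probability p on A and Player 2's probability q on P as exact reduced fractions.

p=3/5, q=4/7

P1 indiff ⇒ q·2+(1-q)·8 = q·8+(1-q)·0 ⇒ q(-6) = (1-q)(-8) ⇒ q = 4/7
P2 indiff ⇒ p·1+(1-p)·6 = p·5+(1-p)·0 ⇒ p(-4) = (1-p)(-6) ⇒ p = 3/5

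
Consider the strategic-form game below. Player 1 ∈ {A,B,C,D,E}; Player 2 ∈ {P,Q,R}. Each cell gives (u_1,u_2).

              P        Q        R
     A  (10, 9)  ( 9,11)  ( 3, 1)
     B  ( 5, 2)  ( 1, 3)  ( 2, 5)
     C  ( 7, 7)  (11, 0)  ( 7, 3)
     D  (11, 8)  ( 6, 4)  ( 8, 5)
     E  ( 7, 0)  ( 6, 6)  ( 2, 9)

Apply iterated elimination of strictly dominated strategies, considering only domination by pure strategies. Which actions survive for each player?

Remaining: P1:{A,C,D} P2:{P,Q}

P1 drop B (A beats it: P:10>5 Q:9>1 R:3>2)
P1 drop E (A beats it: P:10>7 Q:9>6 R:3>2)
P2 drop R (P beats it: A:9>1 C:7>3 D:8>5)
P1→{A,C,D} P2→{P,Q}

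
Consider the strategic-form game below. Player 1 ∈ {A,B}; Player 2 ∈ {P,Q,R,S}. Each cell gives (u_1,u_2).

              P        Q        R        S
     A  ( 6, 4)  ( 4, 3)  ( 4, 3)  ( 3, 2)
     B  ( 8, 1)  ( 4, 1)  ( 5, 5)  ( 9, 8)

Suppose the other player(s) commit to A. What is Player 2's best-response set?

u_2(P vs A) = 4
u_2(Q vs A) = 3
u_2(R vs A) = 3
u_2(S vs A) = 2
max payoff 4 at {P}

argmax u_2 = {P}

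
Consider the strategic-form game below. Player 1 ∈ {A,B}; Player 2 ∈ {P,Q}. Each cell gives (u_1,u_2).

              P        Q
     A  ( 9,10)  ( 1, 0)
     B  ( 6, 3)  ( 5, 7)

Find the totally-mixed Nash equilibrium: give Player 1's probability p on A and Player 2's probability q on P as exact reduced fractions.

P1 indiff ⇒ q·9+(1-q)·1 = q·6+(1-q)·5 ⇒ q(3) = (1-q)(4) ⇒ q = 4/7
P2 indiff ⇒ p·10+(1-p)·3 = p·0+(1-p)·7 ⇒ p(10) = (1-p)(4) ⇒ p = 2/7

(p,q) = (2/7, 4/7)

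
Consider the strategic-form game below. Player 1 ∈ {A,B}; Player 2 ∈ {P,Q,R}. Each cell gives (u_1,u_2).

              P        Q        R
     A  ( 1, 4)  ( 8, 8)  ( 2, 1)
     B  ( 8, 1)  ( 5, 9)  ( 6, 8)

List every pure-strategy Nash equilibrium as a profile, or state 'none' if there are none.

PSNE = {(A,Q)}

(A,P): not NE [P1→B gives 8>1; P2→Q gives 8>4]
(A,Q): NE
(A,R): not NE [P1→B gives 6>2; P2→Q gives 8>1]
(B,P): not NE [P2→Q gives 9>1]
(B,Q): not NE [P1→A gives 8>5]
(B,R): not NE [P2→Q gives 9>8]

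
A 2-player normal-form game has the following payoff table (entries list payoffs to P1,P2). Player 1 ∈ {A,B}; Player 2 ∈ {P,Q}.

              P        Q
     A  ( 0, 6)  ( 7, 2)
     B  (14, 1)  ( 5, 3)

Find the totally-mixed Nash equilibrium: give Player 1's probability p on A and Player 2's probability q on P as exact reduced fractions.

P1 indiff ⇒ q·0+(1-q)·7 = q·14+(1-q)·5 ⇒ q(-14) = (1-q)(-2) ⇒ q = 1/8
P2 indiff ⇒ p·6+(1-p)·1 = p·2+(1-p)·3 ⇒ p(4) = (1-p)(2) ⇒ p = 1/3

(p,q) = (1/3, 1/8)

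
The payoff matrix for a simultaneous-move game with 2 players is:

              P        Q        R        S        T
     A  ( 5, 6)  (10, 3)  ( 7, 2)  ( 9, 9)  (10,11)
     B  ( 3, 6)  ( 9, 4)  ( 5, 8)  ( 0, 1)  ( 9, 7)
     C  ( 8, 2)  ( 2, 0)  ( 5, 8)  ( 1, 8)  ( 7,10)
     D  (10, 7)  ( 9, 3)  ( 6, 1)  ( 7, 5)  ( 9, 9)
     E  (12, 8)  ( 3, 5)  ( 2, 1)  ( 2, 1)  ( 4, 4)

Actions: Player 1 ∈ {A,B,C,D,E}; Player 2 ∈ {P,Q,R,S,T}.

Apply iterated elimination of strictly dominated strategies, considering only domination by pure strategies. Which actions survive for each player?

P1 drop B (A beats it: P:5>3 Q:10>9 R:7>5 S:9>0 T:10>9)
P1 drop C (D beats it: P:10>8 Q:9>2 R:6>5 S:7>1 T:9>7)
P2 drop Q (P beats it: A:6>3 D:7>3 E:8>5)
P2 drop R (P beats it: A:6>2 D:7>1 E:8>1)
P2 drop S (T beats it: A:11>9 D:9>5 E:4>1)
P1→{A,D,E} P2→{P,T}

IESDS → P1:{A,D,E} P2:{P,T}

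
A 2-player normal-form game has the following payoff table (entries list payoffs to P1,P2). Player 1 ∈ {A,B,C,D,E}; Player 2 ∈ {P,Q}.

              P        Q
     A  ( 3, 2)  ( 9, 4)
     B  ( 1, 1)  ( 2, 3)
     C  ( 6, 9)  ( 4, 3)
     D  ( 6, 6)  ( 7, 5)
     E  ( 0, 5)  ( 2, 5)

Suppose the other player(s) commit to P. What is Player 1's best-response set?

u_1(A vs P) = 3
u_1(B vs P) = 1
u_1(C vs P) = 6
u_1(D vs P) = 6
u_1(E vs P) = 0
max payoff 6 at {C,D}

P1 best: {C,D}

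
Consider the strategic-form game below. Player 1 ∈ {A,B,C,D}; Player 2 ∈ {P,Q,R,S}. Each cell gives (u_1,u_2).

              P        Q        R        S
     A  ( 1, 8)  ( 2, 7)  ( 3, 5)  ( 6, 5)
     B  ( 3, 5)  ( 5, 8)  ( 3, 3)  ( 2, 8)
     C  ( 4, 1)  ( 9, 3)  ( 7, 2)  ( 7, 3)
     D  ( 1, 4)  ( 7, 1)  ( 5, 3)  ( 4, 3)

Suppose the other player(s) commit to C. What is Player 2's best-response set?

u_2(P vs C) = 1
u_2(Q vs C) = 3
u_2(R vs C) = 2
u_2(S vs C) = 3
max payoff 3 at {Q,S}

argmax u_2 = {Q,S}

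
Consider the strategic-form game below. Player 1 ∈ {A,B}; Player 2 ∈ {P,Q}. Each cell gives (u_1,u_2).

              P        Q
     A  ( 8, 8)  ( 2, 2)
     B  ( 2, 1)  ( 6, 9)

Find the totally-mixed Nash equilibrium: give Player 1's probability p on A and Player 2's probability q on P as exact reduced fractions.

(p,q) = (4/7, 2/5)

P1 indiff ⇒ q·8+(1-q)·2 = q·2+(1-q)·6 ⇒ q(6) = (1-q)(4) ⇒ q = 2/5
P2 indiff ⇒ p·8+(1-p)·1 = p·2+(1-p)·9 ⇒ p(6) = (1-p)(8) ⇒ p = 4/7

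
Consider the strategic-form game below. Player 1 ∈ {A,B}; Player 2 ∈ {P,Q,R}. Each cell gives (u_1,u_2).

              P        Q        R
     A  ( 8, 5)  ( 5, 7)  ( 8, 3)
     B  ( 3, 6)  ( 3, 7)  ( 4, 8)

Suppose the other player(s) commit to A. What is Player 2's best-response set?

argmax u_2 = {Q}

u_2(P vs A) = 5
u_2(Q vs A) = 7
u_2(R vs A) = 3
max payoff 7 at {Q}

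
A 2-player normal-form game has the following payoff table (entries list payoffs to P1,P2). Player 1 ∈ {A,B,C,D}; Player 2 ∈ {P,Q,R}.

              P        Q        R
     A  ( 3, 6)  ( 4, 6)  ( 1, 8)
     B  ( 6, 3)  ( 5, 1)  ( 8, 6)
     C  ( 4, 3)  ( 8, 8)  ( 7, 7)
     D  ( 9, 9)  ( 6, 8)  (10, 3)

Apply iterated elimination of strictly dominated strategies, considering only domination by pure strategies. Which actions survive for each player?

IESDS → P1:{C,D} P2:{P,Q}

P1 drop A (B beats it: P:6>3 Q:5>4 R:8>1)
P1 drop B (D beats it: P:9>6 Q:6>5 R:10>8)
P2 drop R (Q beats it: C:8>7 D:8>3)
P1→{C,D} P2→{P,Q}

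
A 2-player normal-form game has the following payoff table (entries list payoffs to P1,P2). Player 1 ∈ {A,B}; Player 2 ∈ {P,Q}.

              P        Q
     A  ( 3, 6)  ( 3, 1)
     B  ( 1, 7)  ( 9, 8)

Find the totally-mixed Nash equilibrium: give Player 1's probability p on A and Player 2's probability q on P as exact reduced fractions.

P1 indiff ⇒ q·3+(1-q)·3 = q·1+(1-q)·9 ⇒ q(2) = (1-q)(6) ⇒ q = 3/4
P2 indiff ⇒ p·6+(1-p)·7 = p·1+(1-p)·8 ⇒ p(5) = (1-p)(1) ⇒ p = 1/6

P1 mixes 1/6 on A; P2 mixes 3/4 on P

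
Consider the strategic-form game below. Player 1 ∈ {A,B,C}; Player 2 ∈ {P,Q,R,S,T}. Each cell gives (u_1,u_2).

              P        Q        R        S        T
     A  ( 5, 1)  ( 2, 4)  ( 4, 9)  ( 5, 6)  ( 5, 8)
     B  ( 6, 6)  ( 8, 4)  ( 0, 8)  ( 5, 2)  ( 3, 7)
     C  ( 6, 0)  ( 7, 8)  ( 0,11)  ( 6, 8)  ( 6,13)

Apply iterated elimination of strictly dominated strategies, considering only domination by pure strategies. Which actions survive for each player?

Remaining: P1:{A,C} P2:{R,T}

P2 drop P (R beats it: A:9>1 B:8>6 C:11>0)
P2 drop Q (R beats it: A:9>4 B:8>4 C:11>8)
P2 drop S (R beats it: A:9>6 B:8>2 C:11>8)
P1 drop B (A beats it: R:4>0 T:5>3)
P1→{A,C} P2→{R,T}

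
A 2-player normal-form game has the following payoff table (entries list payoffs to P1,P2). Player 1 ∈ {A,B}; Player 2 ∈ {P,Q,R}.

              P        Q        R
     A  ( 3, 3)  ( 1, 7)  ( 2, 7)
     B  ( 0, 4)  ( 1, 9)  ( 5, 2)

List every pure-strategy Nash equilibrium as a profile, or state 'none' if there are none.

(A,P): not NE [P2→R gives 7>3]
(A,Q): NE
(A,R): not NE [P1→B gives 5>2]
(B,P): not NE [P1→A gives 3>0; P2→Q gives 9>4]
(B,Q): NE
(B,R): not NE [P2→Q gives 9>2]

PSNE = {(A,Q), (B,Q)}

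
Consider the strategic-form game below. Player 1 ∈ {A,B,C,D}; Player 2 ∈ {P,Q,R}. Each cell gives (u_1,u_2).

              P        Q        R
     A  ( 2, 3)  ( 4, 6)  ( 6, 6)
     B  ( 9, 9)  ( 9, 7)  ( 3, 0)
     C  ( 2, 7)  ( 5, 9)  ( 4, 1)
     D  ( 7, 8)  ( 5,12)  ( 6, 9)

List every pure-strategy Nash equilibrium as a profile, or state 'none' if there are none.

(A,P): not NE [P1→B gives 9>2; P2→R gives 6>3]
(A,Q): not NE [P1→B gives 9>4]
(A,R): NE
(B,P): NE
(B,Q): not NE [P2→P gives 9>7]
(B,R): not NE [P1→D gives 6>3; P2→P gives 9>0]
(C,P): not NE [P1→B gives 9>2; P2→Q gives 9>7]
(C,Q): not NE [P1→B gives 9>5]
(C,R): not NE [P1→D gives 6>4; P2→Q gives 9>1]
(D,P): not NE [P1→B gives 9>7; P2→Q gives 12>8]
(D,Q): not NE [P1→B gives 9>5]
(D,R): not NE [P2→Q gives 12>9]

PSNE = {(A,R), (B,P)}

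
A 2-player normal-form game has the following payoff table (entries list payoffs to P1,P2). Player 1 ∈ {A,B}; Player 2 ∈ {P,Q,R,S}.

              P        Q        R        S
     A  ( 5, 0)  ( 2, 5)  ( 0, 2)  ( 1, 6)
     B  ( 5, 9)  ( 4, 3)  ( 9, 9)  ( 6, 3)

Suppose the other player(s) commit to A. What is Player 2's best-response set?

P2 best: {S}

u_2(P vs A) = 0
u_2(Q vs A) = 5
u_2(R vs A) = 2
u_2(S vs A) = 6
max payoff 6 at {S}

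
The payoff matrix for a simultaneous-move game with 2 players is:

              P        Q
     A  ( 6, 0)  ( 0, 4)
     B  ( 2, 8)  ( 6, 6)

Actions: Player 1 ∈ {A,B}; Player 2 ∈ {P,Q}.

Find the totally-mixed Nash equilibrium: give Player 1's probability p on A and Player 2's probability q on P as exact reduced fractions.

P1 mixes 1/3 on A; P2 mixes 3/5 on P

P1 indiff ⇒ q·6+(1-q)·0 = q·2+(1-q)·6 ⇒ q(4) = (1-q)(6) ⇒ q = 3/5
P2 indiff ⇒ p·0+(1-p)·8 = p·4+(1-p)·6 ⇒ p(-4) = (1-p)(-2) ⇒ p = 1/3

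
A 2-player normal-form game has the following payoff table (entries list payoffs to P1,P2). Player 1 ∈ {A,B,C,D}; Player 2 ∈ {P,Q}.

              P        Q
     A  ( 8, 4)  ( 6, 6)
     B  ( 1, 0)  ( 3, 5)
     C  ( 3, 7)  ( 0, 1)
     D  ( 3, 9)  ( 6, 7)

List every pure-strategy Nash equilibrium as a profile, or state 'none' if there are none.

NE set: (A,Q)

(A,P): not NE [P2→Q gives 6>4]
(A,Q): NE
(B,P): not NE [P1→A gives 8>1; P2→Q gives 5>0]
(B,Q): not NE [P1→D gives 6>3]
(C,P): not NE [P1→A gives 8>3]
(C,Q): not NE [P1→D gives 6>0; P2→P gives 7>1]
(D,P): not NE [P1→A gives 8>3]
(D,Q): not NE [P2→P gives 9>7]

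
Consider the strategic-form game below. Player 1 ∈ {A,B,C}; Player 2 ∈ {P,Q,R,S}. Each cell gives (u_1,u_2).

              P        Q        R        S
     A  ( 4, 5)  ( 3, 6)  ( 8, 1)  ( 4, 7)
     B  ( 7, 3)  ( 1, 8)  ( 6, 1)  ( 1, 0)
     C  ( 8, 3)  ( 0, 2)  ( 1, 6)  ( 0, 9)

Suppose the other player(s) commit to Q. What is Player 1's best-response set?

BR_1 = {A}

u_1(A vs Q) = 3
u_1(B vs Q) = 1
u_1(C vs Q) = 0
max payoff 3 at {A}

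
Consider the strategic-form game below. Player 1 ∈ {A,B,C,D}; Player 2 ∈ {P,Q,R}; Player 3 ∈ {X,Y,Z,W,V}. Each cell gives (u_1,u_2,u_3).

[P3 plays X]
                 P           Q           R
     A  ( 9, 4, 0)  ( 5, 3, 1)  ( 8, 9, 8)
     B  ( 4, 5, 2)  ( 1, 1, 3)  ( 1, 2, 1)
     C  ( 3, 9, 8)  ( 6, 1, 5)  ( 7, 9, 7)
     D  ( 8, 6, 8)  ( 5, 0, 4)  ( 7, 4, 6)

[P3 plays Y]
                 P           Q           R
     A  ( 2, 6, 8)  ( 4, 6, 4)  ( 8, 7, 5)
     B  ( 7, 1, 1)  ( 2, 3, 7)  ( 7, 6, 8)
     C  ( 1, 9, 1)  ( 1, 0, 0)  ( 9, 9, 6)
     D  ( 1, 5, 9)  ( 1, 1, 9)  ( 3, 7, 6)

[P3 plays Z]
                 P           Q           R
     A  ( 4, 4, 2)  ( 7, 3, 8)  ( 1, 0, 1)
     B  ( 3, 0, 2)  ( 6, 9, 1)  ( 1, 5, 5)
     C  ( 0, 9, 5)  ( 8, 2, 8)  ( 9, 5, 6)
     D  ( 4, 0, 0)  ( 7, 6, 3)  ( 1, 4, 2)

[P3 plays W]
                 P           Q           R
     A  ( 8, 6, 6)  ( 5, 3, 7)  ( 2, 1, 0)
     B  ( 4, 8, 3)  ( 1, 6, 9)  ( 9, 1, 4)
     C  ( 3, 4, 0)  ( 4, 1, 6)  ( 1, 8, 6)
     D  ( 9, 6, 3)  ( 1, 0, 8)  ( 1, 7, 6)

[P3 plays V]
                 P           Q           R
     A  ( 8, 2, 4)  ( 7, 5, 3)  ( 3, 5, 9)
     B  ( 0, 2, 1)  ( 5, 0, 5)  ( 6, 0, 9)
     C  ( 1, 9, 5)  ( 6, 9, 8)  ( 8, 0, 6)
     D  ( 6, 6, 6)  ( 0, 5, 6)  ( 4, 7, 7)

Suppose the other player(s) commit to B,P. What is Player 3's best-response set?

argmax u_3 = {W}

u_3(X vs B,P) = 2
u_3(Y vs B,P) = 1
u_3(Z vs B,P) = 2
u_3(W vs B,P) = 3
u_3(V vs B,P) = 1
max payoff 3 at {W}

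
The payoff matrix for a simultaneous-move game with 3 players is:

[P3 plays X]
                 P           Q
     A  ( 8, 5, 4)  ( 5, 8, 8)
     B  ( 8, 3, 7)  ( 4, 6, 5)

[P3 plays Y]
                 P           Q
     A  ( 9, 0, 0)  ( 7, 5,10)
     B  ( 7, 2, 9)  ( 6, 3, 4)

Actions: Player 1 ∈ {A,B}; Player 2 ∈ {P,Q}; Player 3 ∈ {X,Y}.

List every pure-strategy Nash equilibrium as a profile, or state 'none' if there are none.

(A,P,X): not NE [P2→Q gives 8>5]
(A,P,Y): not NE [P2→Q gives 5>0; P3→X gives 4>0]
(A,Q,X): not NE [P3→Y gives 10>8]
(A,Q,Y): NE
(B,P,X): not NE [P2→Q gives 6>3; P3→Y gives 9>7]
(B,P,Y): not NE [P1→A gives 9>7; P2→Q gives 3>2]
(B,Q,X): not NE [P1→A gives 5>4]
(B,Q,Y): not NE [P1→A gives 7>6; P3→X gives 5>4]

Nash profiles: (A,Q,Y)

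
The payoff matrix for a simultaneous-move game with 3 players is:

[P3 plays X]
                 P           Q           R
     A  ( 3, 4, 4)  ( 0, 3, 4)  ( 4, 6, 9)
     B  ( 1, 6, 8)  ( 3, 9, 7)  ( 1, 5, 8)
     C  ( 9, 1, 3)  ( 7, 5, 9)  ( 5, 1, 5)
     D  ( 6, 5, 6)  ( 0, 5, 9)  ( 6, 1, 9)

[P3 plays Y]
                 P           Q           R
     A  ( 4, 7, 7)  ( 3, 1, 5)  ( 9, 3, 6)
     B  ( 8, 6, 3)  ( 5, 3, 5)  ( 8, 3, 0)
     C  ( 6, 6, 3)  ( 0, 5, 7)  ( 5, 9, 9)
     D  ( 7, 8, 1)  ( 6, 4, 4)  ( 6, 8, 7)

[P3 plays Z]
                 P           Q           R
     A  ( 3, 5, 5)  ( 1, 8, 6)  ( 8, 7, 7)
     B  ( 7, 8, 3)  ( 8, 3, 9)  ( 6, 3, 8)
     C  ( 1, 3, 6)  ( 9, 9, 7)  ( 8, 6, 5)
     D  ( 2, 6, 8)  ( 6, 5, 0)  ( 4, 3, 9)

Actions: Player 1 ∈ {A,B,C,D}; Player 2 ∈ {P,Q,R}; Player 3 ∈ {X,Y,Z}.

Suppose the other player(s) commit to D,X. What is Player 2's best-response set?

BR_2 = {P,Q}

u_2(P vs D,X) = 5
u_2(Q vs D,X) = 5
u_2(R vs D,X) = 1
max payoff 5 at {P,Q}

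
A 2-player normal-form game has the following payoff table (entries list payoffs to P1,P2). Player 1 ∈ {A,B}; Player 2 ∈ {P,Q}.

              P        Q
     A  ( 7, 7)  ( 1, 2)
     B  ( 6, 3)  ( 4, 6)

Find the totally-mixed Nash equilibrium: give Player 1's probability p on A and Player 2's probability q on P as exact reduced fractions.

P1 mixes 3/8 on A; P2 mixes 3/4 on P

P1 indiff ⇒ q·7+(1-q)·1 = q·6+(1-q)·4 ⇒ q(1) = (1-q)(3) ⇒ q = 3/4
P2 indiff ⇒ p·7+(1-p)·3 = p·2+(1-p)·6 ⇒ p(5) = (1-p)(3) ⇒ p = 3/8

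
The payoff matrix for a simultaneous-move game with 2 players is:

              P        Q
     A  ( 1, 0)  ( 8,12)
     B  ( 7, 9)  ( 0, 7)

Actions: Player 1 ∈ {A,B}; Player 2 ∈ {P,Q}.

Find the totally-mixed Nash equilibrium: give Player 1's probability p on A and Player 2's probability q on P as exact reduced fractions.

(p,q) = (1/7, 4/7)

P1 indiff ⇒ q·1+(1-q)·8 = q·7+(1-q)·0 ⇒ q(-6) = (1-q)(-8) ⇒ q = 4/7
P2 indiff ⇒ p·0+(1-p)·9 = p·12+(1-p)·7 ⇒ p(-12) = (1-p)(-2) ⇒ p = 1/7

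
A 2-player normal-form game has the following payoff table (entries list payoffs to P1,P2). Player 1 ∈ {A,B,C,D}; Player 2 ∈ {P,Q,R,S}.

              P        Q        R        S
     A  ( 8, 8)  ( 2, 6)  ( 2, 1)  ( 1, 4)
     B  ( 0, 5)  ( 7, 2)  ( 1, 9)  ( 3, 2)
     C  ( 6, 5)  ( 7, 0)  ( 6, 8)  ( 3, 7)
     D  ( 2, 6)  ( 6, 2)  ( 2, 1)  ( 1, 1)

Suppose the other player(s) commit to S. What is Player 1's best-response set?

u_1(A vs S) = 1
u_1(B vs S) = 3
u_1(C vs S) = 3
u_1(D vs S) = 1
max payoff 3 at {B,C}

BR_1 = {B,C}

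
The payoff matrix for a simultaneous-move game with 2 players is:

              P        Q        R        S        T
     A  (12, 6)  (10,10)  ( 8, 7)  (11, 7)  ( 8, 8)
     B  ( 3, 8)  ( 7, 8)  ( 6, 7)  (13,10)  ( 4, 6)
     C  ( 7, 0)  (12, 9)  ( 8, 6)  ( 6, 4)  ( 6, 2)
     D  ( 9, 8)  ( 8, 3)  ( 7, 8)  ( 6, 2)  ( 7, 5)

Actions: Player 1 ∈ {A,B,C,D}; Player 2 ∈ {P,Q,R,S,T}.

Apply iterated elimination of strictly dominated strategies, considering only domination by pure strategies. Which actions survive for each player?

P1 drop D (A beats it: P:12>9 Q:10>8 R:8>7 S:11>6 T:8>7)
P2 drop P (S beats it: A:7>6 B:10>8 C:4>0)
P2 drop R (Q beats it: A:10>7 B:8>7 C:9>6)
P2 drop T (Q beats it: A:10>8 B:8>6 C:9>2)
P1→{A,B,C} P2→{Q,S}

Remaining: P1:{A,B,C} P2:{Q,S}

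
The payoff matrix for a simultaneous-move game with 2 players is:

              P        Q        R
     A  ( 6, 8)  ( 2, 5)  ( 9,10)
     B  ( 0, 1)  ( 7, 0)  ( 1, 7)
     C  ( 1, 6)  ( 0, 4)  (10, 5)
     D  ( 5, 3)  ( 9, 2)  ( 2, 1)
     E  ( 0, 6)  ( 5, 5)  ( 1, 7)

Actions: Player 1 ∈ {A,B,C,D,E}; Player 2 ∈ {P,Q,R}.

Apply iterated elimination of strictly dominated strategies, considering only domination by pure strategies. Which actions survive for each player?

P1 drop B (D beats it: P:5>0 Q:9>7 R:2>1)
P1 drop E (D beats it: P:5>0 Q:9>5 R:2>1)
P2 drop Q (P beats it: A:8>5 C:6>4 D:3>2)
P1 drop D (A beats it: P:6>5 R:9>2)
P1→{A,C} P2→{P,R}

IESDS → P1:{A,C} P2:{P,R}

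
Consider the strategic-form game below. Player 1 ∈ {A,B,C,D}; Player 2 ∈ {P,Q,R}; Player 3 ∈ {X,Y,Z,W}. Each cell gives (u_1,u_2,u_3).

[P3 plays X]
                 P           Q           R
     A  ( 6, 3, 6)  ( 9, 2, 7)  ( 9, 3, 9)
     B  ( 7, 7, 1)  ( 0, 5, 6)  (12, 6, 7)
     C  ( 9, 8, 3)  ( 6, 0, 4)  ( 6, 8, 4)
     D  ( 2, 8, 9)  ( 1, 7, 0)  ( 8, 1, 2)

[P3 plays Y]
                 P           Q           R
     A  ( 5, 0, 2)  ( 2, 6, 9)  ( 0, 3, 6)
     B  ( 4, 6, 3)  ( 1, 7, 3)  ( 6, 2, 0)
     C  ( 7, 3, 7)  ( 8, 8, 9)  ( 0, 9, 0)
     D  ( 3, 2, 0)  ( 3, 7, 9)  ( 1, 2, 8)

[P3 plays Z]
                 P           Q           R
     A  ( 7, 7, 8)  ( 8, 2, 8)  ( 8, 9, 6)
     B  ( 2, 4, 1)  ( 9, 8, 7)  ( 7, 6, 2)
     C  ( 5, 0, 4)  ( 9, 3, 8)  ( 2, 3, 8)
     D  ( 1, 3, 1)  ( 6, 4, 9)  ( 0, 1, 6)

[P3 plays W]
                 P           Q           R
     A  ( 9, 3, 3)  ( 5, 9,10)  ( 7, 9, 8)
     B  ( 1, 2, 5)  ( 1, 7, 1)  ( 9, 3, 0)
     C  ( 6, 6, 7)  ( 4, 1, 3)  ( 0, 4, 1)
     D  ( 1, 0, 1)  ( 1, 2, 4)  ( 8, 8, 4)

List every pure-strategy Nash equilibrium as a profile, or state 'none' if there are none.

NE set: (A,Q,W), (B,Q,Z)

(A,P,X): not NE [P1→C gives 9>6; P3→Z gives 8>6]
(A,P,Y): not NE [P1→C gives 7>5; P2→Q gives 6>0; P3→Z gives 8>2]
(A,P,Z): not NE [P2→R gives 9>7]
(A,P,W): not NE [P2→R gives 9>3; P3→Z gives 8>3]
(A,Q,X): not NE [P2→R gives 3>2; P3→W gives 10>7]
(A,Q,Y): not NE [P1→C gives 8>2; P3→W gives 10>9]
(A,Q,Z): not NE [P1→C gives 9>8; P2→R gives 9>2; P3→W gives 10>8]
(A,Q,W): NE
(A,R,X): not NE [P1→B gives 12>9]
(A,R,Y): not NE [P1→B gives 6>0; P2→Q gives 6>3; P3→X gives 9>6]
(A,R,Z): not NE [P3→X gives 9>6]
(A,R,W): not NE [P1→B gives 9>7; P3→X gives 9>8]
(B,P,X): not NE [P1→C gives 9>7; P3→W gives 5>1]
(B,P,Y): not NE [P1→C gives 7>4; P2→Q gives 7>6; P3→W gives 5>3]
(B,P,Z): not NE [P1→A gives 7>2; P2→Q gives 8>4; P3→W gives 5>1]
(B,P,W): not NE [P1→A gives 9>1; P2→Q gives 7>2]
(B,Q,X): not NE [P1→A gives 9>0; P2→P gives 7>5; P3→Z gives 7>6]
(B,Q,Y): not NE [P1→C gives 8>1; P3→Z gives 7>3]
(B,Q,Z): NE
(B,Q,W): not NE [P1→A gives 5>1; P3→Z gives 7>1]
(B,R,X): not NE [P2→P gives 7>6]
(B,R,Y): not NE [P2→Q gives 7>2; P3→X gives 7>0]
(B,R,Z): not NE [P1→A gives 8>7; P2→Q gives 8>6; P3→X gives 7>2]
(B,R,W): not NE [P2→Q gives 7>3; P3→X gives 7>0]
(C,P,X): not NE [P3→W gives 7>3]
(C,P,Y): not NE [P2→R gives 9>3]
(C,P,Z): not NE [P1→A gives 7>5; P2→R gives 3>0; P3→W gives 7>4]
(C,P,W): not NE [P1→A gives 9>6]
(C,Q,X): not NE [P1→A gives 9>6; P2→R gives 8>0; P3→Y gives 9>4]
(C,Q,Y): not NE [P2→R gives 9>8]
(C,Q,Z): not NE [P3→Y gives 9>8]
(C,Q,W): not NE [P1→A gives 5>4; P2→P gives 6>1; P3→Y gives 9>3]
(C,R,X): not NE [P1→B gives 12>6; P3→Z gives 8>4]
(C,R,Y): not NE [P1→B gives 6>0; P3→Z gives 8>0]
(C,R,Z): not NE [P1→A gives 8>2]
(C,R,W): not NE [P1→B gives 9>0; P2→P gives 6>4; P3→Z gives 8>1]
(D,P,X): not NE [P1→C gives 9>2]
(D,P,Y): not NE [P1→C gives 7>3; P2→Q gives 7>2; P3→X gives 9>0]
(D,P,Z): not NE [P1→A gives 7>1; P2→Q gives 4>3; P3→X gives 9>1]
(D,P,W): not NE [P1→A gives 9>1; P2→R gives 8>0; P3→X gives 9>1]
(D,Q,X): not NE [P1→A gives 9>1; P2→P gives 8>7; P3→Z gives 9>0]
(D,Q,Y): not NE [P1→C gives 8>3]
(D,Q,Z): not NE [P1→C gives 9>6]
(D,Q,W): not NE [P1→A gives 5>1; P2→R gives 8>2; P3→Z gives 9>4]
(D,R,X): not NE [P1→B gives 12>8; P2→P gives 8>1; P3→Y gives 8>2]
(D,R,Y): not NE [P1→B gives 6>1; P2→Q gives 7>2]
(D,R,Z): not NE [P1→A gives 8>0; P2→Q gives 4>1; P3→Y gives 8>6]
(D,R,W): not NE [P1→B gives 9>8; P3→Y gives 8>4]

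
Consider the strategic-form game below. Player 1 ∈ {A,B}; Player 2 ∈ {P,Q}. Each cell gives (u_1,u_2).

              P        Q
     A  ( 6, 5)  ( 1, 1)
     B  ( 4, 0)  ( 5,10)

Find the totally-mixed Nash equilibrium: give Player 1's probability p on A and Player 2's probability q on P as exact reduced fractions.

P1 indiff ⇒ q·6+(1-q)·1 = q·4+(1-q)·5 ⇒ q(2) = (1-q)(4) ⇒ q = 2/3
P2 indiff ⇒ p·5+(1-p)·0 = p·1+(1-p)·10 ⇒ p(4) = (1-p)(10) ⇒ p = 5/7

P1 mixes 5/7 on A; P2 mixes 2/3 on P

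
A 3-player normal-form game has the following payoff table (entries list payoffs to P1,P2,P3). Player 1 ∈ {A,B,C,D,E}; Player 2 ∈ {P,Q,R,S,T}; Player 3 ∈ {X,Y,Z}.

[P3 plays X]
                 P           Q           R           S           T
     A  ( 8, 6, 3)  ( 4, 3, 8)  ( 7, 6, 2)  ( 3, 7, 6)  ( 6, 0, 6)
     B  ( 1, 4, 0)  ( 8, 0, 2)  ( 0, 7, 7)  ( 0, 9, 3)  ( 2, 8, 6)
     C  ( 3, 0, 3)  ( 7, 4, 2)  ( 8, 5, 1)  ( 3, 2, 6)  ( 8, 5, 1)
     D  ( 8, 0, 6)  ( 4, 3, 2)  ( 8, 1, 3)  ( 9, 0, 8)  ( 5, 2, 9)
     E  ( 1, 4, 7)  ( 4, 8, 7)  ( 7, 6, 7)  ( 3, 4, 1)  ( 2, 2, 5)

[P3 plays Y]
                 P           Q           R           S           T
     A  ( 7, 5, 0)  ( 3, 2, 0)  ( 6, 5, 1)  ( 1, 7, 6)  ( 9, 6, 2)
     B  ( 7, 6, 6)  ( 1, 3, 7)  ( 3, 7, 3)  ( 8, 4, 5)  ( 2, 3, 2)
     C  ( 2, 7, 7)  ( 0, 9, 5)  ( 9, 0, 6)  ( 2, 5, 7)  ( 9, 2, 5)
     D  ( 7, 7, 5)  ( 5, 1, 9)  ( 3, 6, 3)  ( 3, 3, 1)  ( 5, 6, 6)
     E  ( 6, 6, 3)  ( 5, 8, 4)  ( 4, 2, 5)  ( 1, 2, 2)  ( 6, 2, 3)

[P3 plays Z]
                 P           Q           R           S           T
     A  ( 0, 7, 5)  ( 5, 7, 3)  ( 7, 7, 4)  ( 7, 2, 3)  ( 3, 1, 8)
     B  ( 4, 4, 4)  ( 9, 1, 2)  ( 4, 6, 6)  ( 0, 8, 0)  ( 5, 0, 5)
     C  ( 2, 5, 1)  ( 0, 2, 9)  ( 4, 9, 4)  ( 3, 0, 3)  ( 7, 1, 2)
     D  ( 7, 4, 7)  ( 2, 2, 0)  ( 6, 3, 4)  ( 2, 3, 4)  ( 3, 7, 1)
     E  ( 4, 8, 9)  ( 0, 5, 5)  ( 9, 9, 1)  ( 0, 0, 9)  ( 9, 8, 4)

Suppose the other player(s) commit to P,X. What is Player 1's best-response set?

BR_1 = {A,D}

u_1(A vs P,X) = 8
u_1(B vs P,X) = 1
u_1(C vs P,X) = 3
u_1(D vs P,X) = 8
u_1(E vs P,X) = 1
max payoff 8 at {A,D}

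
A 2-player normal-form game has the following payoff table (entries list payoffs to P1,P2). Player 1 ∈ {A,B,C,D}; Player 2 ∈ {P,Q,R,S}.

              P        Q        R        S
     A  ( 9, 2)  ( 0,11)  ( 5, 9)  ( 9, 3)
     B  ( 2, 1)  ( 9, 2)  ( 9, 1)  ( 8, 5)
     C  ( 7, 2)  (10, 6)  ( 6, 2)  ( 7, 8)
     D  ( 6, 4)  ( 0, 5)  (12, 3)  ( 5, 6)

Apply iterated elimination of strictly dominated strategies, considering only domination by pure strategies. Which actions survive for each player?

Remaining: P1:{A,B,C} P2:{Q,S}

P2 drop P (Q beats it: A:11>2 B:2>1 C:6>2 D:5>4)
P2 drop R (Q beats it: A:11>9 B:2>1 C:6>2 D:5>3)
P1 drop D (B beats it: Q:9>0 S:8>5)
P1→{A,B,C} P2→{Q,S}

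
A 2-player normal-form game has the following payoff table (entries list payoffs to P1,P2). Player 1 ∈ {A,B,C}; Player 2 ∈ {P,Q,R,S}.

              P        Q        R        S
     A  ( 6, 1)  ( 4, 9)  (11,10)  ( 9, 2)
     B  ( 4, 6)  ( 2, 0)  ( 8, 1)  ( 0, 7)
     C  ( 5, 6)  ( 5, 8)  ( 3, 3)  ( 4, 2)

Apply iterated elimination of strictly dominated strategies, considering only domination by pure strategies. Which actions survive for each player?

P1 drop B (A beats it: P:6>4 Q:4>2 R:11>8 S:9>0)
P2 drop P (Q beats it: A:9>1 C:8>6)
P2 drop S (Q beats it: A:9>2 C:8>2)
P1→{A,C} P2→{Q,R}

Remaining: P1:{A,C} P2:{Q,R}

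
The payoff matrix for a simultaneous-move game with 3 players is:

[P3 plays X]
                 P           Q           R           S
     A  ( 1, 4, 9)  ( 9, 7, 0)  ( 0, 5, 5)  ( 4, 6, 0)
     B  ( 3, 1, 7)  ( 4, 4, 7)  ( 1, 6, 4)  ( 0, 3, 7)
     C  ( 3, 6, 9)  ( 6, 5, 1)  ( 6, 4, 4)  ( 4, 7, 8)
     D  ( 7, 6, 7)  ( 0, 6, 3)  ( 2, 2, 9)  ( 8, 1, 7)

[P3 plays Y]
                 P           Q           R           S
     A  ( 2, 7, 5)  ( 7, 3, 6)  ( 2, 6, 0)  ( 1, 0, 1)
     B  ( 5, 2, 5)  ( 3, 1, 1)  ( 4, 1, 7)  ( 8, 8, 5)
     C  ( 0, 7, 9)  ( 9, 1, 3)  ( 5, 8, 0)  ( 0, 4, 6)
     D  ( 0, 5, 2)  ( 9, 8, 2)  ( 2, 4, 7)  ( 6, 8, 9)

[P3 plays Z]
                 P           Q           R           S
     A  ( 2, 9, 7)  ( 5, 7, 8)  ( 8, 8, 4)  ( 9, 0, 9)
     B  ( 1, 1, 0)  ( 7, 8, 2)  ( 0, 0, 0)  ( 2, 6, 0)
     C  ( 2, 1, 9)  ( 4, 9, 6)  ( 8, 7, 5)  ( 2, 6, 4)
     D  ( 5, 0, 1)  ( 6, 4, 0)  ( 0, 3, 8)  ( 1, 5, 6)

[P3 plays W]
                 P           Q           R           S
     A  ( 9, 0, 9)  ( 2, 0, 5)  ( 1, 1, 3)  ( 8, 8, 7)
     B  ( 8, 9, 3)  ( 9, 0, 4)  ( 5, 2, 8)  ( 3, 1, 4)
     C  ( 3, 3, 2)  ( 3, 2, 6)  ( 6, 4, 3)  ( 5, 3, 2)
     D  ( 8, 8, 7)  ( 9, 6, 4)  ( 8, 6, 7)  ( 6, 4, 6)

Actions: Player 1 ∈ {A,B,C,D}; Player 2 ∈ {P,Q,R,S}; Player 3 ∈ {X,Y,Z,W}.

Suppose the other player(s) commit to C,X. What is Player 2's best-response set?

u_2(P vs C,X) = 6
u_2(Q vs C,X) = 5
u_2(R vs C,X) = 4
u_2(S vs C,X) = 7
max payoff 7 at {S}

P2 best: {S}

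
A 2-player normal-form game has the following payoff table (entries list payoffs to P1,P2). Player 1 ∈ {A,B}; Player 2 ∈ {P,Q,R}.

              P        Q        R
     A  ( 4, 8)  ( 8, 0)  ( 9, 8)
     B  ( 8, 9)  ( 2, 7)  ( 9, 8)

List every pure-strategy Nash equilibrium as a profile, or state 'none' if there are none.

(A,P): not NE [P1→B gives 8>4]
(A,Q): not NE [P2→R gives 8>0]
(A,R): NE
(B,P): NE
(B,Q): not NE [P1→A gives 8>2; P2→P gives 9>7]
(B,R): not NE [P2→P gives 9>8]

NE set: (A,R), (B,P)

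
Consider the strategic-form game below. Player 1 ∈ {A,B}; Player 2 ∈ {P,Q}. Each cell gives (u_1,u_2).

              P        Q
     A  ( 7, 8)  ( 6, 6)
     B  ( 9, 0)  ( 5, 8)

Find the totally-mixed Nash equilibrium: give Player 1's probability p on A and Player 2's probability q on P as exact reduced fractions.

P1 indiff ⇒ q·7+(1-q)·6 = q·9+(1-q)·5 ⇒ q(-2) = (1-q)(-1) ⇒ q = 1/3
P2 indiff ⇒ p·8+(1-p)·0 = p·6+(1-p)·8 ⇒ p(2) = (1-p)(8) ⇒ p = 4/5

p=4/5, q=1/3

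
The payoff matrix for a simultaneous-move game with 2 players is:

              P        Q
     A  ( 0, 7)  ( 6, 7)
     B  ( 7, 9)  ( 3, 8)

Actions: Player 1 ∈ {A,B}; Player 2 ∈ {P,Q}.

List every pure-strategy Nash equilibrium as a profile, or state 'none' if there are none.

NE set: (A,Q), (B,P)

(A,P): not NE [P1→B gives 7>0]
(A,Q): NE
(B,P): NE
(B,Q): not NE [P1→A gives 6>3; P2→P gives 9>8]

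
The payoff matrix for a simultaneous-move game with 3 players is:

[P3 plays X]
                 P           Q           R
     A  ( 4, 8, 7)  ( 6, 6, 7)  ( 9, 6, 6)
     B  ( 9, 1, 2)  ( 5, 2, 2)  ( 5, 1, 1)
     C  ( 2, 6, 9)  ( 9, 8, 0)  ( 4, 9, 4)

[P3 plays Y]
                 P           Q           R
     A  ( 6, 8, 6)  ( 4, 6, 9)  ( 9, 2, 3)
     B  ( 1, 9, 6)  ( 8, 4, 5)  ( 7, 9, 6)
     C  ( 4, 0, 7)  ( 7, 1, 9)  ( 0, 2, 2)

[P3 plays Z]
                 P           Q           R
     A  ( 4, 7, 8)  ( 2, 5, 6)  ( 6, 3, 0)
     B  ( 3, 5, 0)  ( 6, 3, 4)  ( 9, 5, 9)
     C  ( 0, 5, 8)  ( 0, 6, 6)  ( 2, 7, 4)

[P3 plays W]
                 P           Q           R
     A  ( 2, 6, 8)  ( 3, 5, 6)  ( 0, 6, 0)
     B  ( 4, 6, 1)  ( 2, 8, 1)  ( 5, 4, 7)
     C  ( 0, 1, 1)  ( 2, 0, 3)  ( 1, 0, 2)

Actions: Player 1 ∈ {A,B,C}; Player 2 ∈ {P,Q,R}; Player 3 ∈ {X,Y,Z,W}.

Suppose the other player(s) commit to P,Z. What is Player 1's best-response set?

u_1(A vs P,Z) = 4
u_1(B vs P,Z) = 3
u_1(C vs P,Z) = 0
max payoff 4 at {A}

BR_1 = {A}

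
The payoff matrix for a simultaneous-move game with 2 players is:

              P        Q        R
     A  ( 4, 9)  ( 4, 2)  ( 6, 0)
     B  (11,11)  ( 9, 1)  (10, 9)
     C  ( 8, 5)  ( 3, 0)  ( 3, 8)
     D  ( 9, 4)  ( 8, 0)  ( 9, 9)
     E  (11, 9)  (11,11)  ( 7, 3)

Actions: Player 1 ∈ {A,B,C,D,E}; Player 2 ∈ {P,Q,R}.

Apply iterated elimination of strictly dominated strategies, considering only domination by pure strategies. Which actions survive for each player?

IESDS → P1:{B,E} P2:{P,Q}

P1 drop A (B beats it: P:11>4 Q:9>4 R:10>6)
P1 drop C (B beats it: P:11>8 Q:9>3 R:10>3)
P1 drop D (B beats it: P:11>9 Q:9>8 R:10>9)
P2 drop R (P beats it: B:11>9 E:9>3)
P1→{B,E} P2→{P,Q}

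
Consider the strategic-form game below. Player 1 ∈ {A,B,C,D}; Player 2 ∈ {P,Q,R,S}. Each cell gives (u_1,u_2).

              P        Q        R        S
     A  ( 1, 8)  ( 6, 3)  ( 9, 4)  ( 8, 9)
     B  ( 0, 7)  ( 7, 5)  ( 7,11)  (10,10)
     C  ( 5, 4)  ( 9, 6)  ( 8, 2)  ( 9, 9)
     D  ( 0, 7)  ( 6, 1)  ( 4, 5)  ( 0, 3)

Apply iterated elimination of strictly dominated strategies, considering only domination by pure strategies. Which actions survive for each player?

IESDS → P1:{A,B,C} P2:{R,S}

P1 drop D (C beats it: P:5>0 Q:9>6 R:8>4 S:9>0)
P2 drop P (S beats it: A:9>8 B:10>7 C:9>4)
P2 drop Q (S beats it: A:9>3 B:10>5 C:9>6)
P1→{A,B,C} P2→{R,S}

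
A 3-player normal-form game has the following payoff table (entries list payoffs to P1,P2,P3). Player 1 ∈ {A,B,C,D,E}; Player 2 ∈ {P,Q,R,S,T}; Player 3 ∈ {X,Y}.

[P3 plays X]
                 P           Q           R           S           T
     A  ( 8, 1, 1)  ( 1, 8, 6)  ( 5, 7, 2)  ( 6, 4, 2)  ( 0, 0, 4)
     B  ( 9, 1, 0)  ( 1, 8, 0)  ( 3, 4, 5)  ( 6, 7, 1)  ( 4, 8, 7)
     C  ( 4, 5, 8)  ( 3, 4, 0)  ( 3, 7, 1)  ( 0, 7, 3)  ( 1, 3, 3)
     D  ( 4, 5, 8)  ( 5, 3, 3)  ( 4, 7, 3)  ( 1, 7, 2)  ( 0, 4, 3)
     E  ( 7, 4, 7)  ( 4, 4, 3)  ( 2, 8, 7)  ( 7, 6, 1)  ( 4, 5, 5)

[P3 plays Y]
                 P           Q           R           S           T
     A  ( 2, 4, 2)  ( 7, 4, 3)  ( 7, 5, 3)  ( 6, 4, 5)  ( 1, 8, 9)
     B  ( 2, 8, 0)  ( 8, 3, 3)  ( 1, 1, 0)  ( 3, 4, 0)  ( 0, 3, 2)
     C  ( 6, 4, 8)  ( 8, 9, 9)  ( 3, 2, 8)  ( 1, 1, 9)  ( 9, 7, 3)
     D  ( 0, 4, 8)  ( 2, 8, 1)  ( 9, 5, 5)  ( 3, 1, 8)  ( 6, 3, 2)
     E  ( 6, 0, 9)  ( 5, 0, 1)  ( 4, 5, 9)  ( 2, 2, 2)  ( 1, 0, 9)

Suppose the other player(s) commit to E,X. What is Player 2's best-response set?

argmax u_2 = {R}

u_2(P vs E,X) = 4
u_2(Q vs E,X) = 4
u_2(R vs E,X) = 8
u_2(S vs E,X) = 6
u_2(T vs E,X) = 5
max payoff 8 at {R}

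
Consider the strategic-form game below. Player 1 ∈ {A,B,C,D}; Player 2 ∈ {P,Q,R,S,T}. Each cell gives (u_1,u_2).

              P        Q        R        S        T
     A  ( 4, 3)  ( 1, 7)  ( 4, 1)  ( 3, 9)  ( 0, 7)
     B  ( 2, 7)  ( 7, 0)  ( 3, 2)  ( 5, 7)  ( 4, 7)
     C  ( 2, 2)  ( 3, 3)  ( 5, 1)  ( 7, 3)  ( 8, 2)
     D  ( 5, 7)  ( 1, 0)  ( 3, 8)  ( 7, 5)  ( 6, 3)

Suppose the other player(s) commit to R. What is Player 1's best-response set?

BR_1 = {C}

u_1(A vs R) = 4
u_1(B vs R) = 3
u_1(C vs R) = 5
u_1(D vs R) = 3
max payoff 5 at {C}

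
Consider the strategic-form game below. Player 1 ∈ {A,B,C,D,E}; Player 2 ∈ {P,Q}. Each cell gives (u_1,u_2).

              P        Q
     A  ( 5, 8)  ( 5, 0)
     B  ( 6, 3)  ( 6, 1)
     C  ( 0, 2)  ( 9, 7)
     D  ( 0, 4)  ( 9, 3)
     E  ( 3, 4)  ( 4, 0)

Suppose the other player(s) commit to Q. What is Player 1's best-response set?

u_1(A vs Q) = 5
u_1(B vs Q) = 6
u_1(C vs Q) = 9
u_1(D vs Q) = 9
u_1(E vs Q) = 4
max payoff 9 at {C,D}

argmax u_1 = {C,D}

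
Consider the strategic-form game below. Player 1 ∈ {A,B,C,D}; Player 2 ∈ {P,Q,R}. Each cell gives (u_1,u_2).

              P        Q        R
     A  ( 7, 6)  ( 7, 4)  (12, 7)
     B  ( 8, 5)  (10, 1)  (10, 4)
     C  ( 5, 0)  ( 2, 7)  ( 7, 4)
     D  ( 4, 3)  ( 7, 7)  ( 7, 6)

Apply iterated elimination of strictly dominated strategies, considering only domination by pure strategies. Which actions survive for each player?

P1 drop C (A beats it: P:7>5 Q:7>2 R:12>7)
P1 drop D (B beats it: P:8>4 Q:10>7 R:10>7)
P2 drop Q (P beats it: A:6>4 B:5>1)
P1→{A,B} P2→{P,R}

IESDS → P1:{A,B} P2:{P,R}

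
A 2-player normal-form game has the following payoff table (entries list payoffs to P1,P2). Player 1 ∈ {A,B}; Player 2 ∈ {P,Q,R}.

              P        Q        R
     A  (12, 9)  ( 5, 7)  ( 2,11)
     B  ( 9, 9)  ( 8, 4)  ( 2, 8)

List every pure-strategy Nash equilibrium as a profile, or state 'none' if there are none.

Nash profiles: (A,R)

(A,P): not NE [P2→R gives 11>9]
(A,Q): not NE [P1→B gives 8>5; P2→R gives 11>7]
(A,R): NE
(B,P): not NE [P1→A gives 12>9]
(B,Q): not NE [P2→P gives 9>4]
(B,R): not NE [P2→P gives 9>8]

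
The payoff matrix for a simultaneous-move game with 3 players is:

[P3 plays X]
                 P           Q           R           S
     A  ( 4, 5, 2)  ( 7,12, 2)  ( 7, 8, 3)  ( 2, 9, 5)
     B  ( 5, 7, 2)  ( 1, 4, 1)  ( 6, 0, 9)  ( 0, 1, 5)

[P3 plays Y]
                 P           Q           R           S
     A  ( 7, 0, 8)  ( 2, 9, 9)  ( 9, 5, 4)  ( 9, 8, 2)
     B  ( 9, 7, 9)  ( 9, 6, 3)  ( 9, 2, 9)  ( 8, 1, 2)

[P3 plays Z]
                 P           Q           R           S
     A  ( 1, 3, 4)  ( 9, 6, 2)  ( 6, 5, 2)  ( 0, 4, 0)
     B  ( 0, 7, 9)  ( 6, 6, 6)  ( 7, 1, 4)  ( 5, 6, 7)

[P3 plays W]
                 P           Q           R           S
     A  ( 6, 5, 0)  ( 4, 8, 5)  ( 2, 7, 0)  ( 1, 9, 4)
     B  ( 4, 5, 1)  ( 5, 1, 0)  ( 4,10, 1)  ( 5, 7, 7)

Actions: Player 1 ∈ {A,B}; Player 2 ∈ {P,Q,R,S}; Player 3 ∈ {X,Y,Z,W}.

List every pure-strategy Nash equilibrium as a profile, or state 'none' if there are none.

(A,P,X): not NE [P1→B gives 5>4; P2→Q gives 12>5; P3→Y gives 8>2]
(A,P,Y): not NE [P1→B gives 9>7; P2→Q gives 9>0]
(A,P,Z): not NE [P2→Q gives 6>3; P3→Y gives 8>4]
(A,P,W): not NE [P2→S gives 9>5; P3→Y gives 8>0]
(A,Q,X): not NE [P3→Y gives 9>2]
(A,Q,Y): not NE [P1→B gives 9>2]
(A,Q,Z): not NE [P3→Y gives 9>2]
(A,Q,W): not NE [P1→B gives 5>4; P2→S gives 9>8; P3→Y gives 9>5]
(A,R,X): not NE [P2→Q gives 12>8; P3→Y gives 4>3]
(A,R,Y): not NE [P2→Q gives 9>5]
(A,R,Z): not NE [P1→B gives 7>6; P2→Q gives 6>5; P3→Y gives 4>2]
(A,R,W): not NE [P1→B gives 4>2; P2→S gives 9>7; P3→Y gives 4>0]
(A,S,X): not NE [P2→Q gives 12>9]
(A,S,Y): not NE [P2→Q gives 9>8; P3→X gives 5>2]
(A,S,Z): not NE [P1→B gives 5>0; P2→Q gives 6>4; P3→X gives 5>0]
(A,S,W): not NE [P1→B gives 5>1; P3→X gives 5>4]
(B,P,X): not NE [P3→Z gives 9>2]
(B,P,Y): NE
(B,P,Z): not NE [P1→A gives 1>0]
(B,P,W): not NE [P1→A gives 6>4; P2→R gives 10>5; P3→Z gives 9>1]
(B,Q,X): not NE [P1→A gives 7>1; P2→P gives 7>4; P3→Z gives 6>1]
(B,Q,Y): not NE [P2→P gives 7>6; P3→Z gives 6>3]
(B,Q,Z): not NE [P1→A gives 9>6; P2→P gives 7>6]
(B,Q,W): not NE [P2→R gives 10>1; P3→Z gives 6>0]
(B,R,X): not NE [P1→A gives 7>6; P2→P gives 7>0]
(B,R,Y): not NE [P2→P gives 7>2]
(B,R,Z): not NE [P2→P gives 7>1; P3→Y gives 9>4]
(B,R,W): not NE [P3→Y gives 9>1]
(B,S,X): not NE [P1→A gives 2>0; P2→P gives 7>1; P3→W gives 7>5]
(B,S,Y): not NE [P1→A gives 9>8; P2→P gives 7>1; P3→W gives 7>2]
(B,S,Z): not NE [P2→P gives 7>6]
(B,S,W): not NE [P2→R gives 10>7]

Nash profiles: (B,P,Y)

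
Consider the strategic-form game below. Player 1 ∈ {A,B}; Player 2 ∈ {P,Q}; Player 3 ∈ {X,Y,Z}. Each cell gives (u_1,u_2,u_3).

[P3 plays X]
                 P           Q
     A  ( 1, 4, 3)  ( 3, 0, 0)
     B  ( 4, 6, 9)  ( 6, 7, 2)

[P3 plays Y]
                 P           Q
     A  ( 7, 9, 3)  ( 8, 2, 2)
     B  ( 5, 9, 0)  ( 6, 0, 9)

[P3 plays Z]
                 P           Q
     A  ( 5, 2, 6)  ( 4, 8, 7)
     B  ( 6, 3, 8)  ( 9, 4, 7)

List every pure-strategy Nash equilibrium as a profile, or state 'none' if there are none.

No pure NE.

(A,P,X): not NE [P1→B gives 4>1; P3→Z gives 6>3]
(A,P,Y): not NE [P3→Z gives 6>3]
(A,P,Z): not NE [P1→B gives 6>5; P2→Q gives 8>2]
(A,Q,X): not NE [P1→B gives 6>3; P2→P gives 4>0; P3→Z gives 7>0]
(A,Q,Y): not NE [P2→P gives 9>2; P3→Z gives 7>2]
(A,Q,Z): not NE [P1→B gives 9>4]
(B,P,X): not NE [P2→Q gives 7>6]
(B,P,Y): not NE [P1→A gives 7>5; P3→X gives 9>0]
(B,P,Z): not NE [P2→Q gives 4>3; P3→X gives 9>8]
(B,Q,X): not NE [P3→Y gives 9>2]
(B,Q,Y): not NE [P1→A gives 8>6; P2→P gives 9>0]
(B,Q,Z): not NE [P3→Y gives 9>7]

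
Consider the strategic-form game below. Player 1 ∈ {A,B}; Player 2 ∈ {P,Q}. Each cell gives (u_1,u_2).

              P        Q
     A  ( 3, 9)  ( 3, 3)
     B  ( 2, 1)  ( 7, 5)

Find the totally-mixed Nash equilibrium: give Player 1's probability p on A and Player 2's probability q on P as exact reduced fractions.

p=2/5, q=4/5

P1 indiff ⇒ q·3+(1-q)·3 = q·2+(1-q)·7 ⇒ q(1) = (1-q)(4) ⇒ q = 4/5
P2 indiff ⇒ p·9+(1-p)·1 = p·3+(1-p)·5 ⇒ p(6) = (1-p)(4) ⇒ p = 2/5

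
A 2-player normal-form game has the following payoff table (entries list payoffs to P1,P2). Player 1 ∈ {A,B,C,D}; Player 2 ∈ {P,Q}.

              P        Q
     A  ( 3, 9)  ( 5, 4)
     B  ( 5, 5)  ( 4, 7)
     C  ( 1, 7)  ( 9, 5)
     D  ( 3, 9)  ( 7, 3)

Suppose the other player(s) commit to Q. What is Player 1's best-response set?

P1 best: {C}

u_1(A vs Q) = 5
u_1(B vs Q) = 4
u_1(C vs Q) = 9
u_1(D vs Q) = 7
max payoff 9 at {C}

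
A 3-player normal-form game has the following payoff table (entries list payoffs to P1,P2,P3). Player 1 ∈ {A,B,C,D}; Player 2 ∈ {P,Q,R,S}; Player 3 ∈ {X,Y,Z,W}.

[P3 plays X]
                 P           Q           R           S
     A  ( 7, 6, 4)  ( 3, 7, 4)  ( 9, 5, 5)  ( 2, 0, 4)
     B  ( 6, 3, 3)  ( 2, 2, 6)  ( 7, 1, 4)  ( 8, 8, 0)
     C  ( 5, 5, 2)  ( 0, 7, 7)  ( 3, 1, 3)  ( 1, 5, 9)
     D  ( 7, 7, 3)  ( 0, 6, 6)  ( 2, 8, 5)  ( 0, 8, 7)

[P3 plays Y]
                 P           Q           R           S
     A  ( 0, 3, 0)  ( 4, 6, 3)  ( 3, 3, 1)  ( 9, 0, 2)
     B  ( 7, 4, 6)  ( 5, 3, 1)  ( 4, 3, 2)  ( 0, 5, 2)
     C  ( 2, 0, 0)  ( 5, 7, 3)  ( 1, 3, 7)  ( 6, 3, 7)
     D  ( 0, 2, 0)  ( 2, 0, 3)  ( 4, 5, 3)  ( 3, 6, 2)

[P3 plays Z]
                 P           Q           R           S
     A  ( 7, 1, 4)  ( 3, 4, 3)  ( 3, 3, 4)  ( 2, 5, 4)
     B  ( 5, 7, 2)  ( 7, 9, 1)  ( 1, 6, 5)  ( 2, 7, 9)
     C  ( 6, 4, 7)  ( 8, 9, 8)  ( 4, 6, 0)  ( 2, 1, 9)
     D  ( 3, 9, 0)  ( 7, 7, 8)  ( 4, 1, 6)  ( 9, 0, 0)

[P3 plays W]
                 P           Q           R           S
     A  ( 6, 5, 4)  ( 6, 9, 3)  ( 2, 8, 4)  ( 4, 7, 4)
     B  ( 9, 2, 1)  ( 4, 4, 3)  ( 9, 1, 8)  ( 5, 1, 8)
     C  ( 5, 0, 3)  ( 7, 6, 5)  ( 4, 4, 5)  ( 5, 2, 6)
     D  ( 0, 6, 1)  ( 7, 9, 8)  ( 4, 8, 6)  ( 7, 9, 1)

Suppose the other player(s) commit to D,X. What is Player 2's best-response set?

u_2(P vs D,X) = 7
u_2(Q vs D,X) = 6
u_2(R vs D,X) = 8
u_2(S vs D,X) = 8
max payoff 8 at {R,S}

BR_2 = {R,S}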